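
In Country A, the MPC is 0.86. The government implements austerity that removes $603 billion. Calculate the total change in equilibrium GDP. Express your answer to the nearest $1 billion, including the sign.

−$4,307 billion

Government-spending multiplier = 1/(1 − MPC) = 1/(1 − 0.86) = 1/0.14 ≈ 7.143.
ΔY = k × ΔG = (−$603 billion) / 0.14 ≈ −$4,307 billion.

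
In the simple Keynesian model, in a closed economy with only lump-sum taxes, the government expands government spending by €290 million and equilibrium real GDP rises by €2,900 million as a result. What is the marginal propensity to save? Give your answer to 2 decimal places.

0.10

Implied spending multiplier k = ΔY/ΔG = 2,900/290 = 10.
Since k = 1/(1 − MPC), MPC = 1 − 1/k = 1 − ΔG/ΔY = 1 − 290/2,900 = 0.90.
MPS = 1 − MPC = 0.10.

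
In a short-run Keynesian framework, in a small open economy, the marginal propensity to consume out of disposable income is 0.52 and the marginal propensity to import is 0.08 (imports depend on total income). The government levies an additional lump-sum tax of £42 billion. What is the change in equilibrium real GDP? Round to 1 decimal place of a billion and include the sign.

A lump-sum tax change of +£42 billion shifts disposable income by −£42 billion; first-round consumption changes by −c × ΔT = −0.52 × (+£42 billion) = −£21.84 billion.
Expenditure multiplier = 1/(1 − c + m) = 1/(1 − 0.52 + 0.08) = 1/0.56 ≈ 1.786.
The tax multiplier is −c × k ≈ −0.929, so ΔY = k × (−c·ΔT) = (−£21.84 billion) / 0.56 = −£39 billion.

−£39.0 billion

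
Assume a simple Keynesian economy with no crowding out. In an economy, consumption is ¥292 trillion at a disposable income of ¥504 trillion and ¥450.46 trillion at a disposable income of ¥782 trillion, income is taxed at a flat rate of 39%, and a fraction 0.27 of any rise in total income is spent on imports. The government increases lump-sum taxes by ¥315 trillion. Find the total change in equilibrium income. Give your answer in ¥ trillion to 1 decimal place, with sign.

−¥194.7 trillion

MPC = ΔC/ΔYd = (450.46 − 292)/(782 − 504) = 158.46/278 = 0.57.
A lump-sum tax change of +¥315 trillion shifts disposable income by −¥315 trillion; first-round consumption changes by −c × ΔT = −0.57 × (+¥315 trillion) = −¥179.55 trillion.
Expenditure multiplier = 1/(1 − c(1−t) + m) = 1/(1 − 0.57×0.61 + 0.27) = 1/0.9223 ≈ 1.084.
The tax multiplier is −c × k ≈ −0.618, so ΔY = k × (−c·ΔT) = (−¥179.55 trillion) / 0.9223 ≈ −¥194.7 trillion.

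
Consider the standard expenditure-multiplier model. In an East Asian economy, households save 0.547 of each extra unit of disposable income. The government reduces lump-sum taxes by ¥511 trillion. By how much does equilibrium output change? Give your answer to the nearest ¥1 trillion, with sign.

MPC = 1 − MPS = 1 − 0.547 = 0.453.
A lump-sum tax change of −¥511 trillion shifts disposable income by +¥511 trillion; first-round consumption changes by −c × ΔT = −0.453 × (−¥511 trillion) = +¥231.483 trillion.
Expenditure multiplier = 1/(1 − MPC) = 1/(1 − 0.453) = 1/0.547 ≈ 1.828.
The tax multiplier is −c × k ≈ −0.828, so ΔY = k × (−c·ΔT) = (+¥231.483 trillion) / 0.547 ≈ +¥423 trillion.

+¥423 trillion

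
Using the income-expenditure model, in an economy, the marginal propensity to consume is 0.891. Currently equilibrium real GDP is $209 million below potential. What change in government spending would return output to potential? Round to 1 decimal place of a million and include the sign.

Spending multiplier = 1/(1 − MPC) = 1/(1 − 0.891) = 1/0.109 ≈ 9.174.
Need ΔY = +$209 million, so ΔG = ΔY/k = (+$209 million) × 0.109 ≈ +$22.8 million.
The government should increase government spending by $22.8 million.

+$22.8 million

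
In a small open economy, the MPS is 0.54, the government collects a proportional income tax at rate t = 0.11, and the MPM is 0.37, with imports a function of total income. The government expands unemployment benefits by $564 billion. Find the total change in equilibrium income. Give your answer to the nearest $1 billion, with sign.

+$270 billion

MPC = 1 − MPS = 1 − 0.54 = 0.46.
The transfer change shifts disposable income by +$564 billion, so first-round consumption changes by c·ΔTR = 0.46 × (+$564 billion) = +$259.44 billion.
Expenditure multiplier = 1/(1 − c(1−t) + m) = 1/(1 − 0.46×0.89 + 0.37) = 1/0.9606 ≈ 1.041.
The transfer multiplier is c × k ≈ 0.479, so ΔY = k × (c·ΔTR) = (+$259.44 billion) / 0.9606 ≈ +$270 billion.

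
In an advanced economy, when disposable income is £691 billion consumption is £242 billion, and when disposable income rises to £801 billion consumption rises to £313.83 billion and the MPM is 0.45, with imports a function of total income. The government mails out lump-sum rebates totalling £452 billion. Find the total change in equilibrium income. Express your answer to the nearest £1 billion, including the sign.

MPC = ΔC/ΔYd = (313.83 − 242)/(801 − 691) = 71.83/110 = 0.653.
A lump-sum tax change of −£452 billion shifts disposable income by +£452 billion; first-round consumption changes by −c × ΔT = −0.653 × (−£452 billion) = +£295.156 billion.
Expenditure multiplier = 1/(1 − c + m) = 1/(1 − 0.653 + 0.45) = 1/0.797 ≈ 1.255.
The tax multiplier is −c × k ≈ −0.819, so ΔY = k × (−c·ΔT) = (+£295.156 billion) / 0.797 ≈ +£370 billion.

+£370 billion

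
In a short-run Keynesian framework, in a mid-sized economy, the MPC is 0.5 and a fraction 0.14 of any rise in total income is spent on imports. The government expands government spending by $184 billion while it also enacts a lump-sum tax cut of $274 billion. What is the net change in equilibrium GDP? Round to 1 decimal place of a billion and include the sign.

+$501.6 billion

Expenditure multiplier = 1/(1 − c + m) = 1/(1 − 0.5 + 0.14) = 1/0.64 ≈ 1.563.
ΔG contributes k·ΔG = (+$184 billion) / 0.64 = +$287.5 billion.
ΔT of −$274 billion changes first-round spending by −c·ΔT = +$137 billion, contributing k·(−c·ΔT) = (+$137 billion) / 0.64 ≈ +$214.1 billion.
Net ΔY = k(ΔG − c·ΔT) = (+$321 billion) / 0.64 ≈ +$501.6 billion.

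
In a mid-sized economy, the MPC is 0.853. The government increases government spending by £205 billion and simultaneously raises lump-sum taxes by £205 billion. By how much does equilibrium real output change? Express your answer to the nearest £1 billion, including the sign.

Expenditure multiplier = 1/(1 − MPC) = 1/(1 − 0.853) = 1/0.147 ≈ 6.803.
ΔG contributes k·ΔG = (+£205 billion) / 0.147 ≈ +£1,394.6 billion.
ΔT of +£205 billion changes first-round spending by −c·ΔT = −£174.865 billion, contributing k·(−c·ΔT) = (−£174.865 billion) / 0.147 ≈ −£1,189.6 billion.
With ΔG = ΔT and no other leakages, the balanced-budget multiplier is 1, so ΔY = ΔG = +£205 billion.

+£205 billion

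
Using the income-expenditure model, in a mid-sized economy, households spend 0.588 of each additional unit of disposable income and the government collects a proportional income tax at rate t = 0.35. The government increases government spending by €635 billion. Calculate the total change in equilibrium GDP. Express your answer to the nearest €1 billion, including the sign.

+€1,028 billion

Spending multiplier = 1/(1 − c(1−t)) = 1/(1 − 0.588×0.65) = 1/0.6178 ≈ 1.619.
ΔY = k × ΔG = (+€635 billion) / 0.6178 ≈ +€1,028 billion.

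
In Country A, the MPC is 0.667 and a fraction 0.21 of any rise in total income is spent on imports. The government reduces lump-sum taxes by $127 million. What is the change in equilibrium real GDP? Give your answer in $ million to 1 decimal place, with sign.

A lump-sum tax change of −$127 million shifts disposable income by +$127 million; first-round consumption changes by −c × ΔT = −0.667 × (−$127 million) = +$84.709 million.
Expenditure multiplier = 1/(1 − c + m) = 1/(1 − 0.667 + 0.21) = 1/0.543 ≈ 1.842.
The tax multiplier is −c × k ≈ −1.228, so ΔY = k × (−c·ΔT) = (+$84.709 million) / 0.543 ≈ +$156 million.

+$156.0 million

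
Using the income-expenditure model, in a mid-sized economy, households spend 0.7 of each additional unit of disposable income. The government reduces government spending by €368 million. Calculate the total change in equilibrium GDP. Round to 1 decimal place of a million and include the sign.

−€1,226.7 million

Expenditure multiplier = 1/(1 − MPC) = 1/(1 − 0.7) = 1/0.3 ≈ 3.333.
ΔY = k × ΔG = (−€368 million) / 0.3 ≈ −€1,226.7 million.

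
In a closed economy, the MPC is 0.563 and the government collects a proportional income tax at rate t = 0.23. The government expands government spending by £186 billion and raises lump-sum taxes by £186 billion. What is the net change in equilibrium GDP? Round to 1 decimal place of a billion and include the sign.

+£143.5 billion

Expenditure multiplier = 1/(1 − c(1−t)) = 1/(1 − 0.563×0.77) = 1/0.56649 ≈ 1.765.
ΔG contributes k·ΔG = (+£186 billion) / 0.56649 ≈ +£328.3 billion.
ΔT of +£186 billion changes first-round spending by −c·ΔT = −£104.718 billion, contributing k·(−c·ΔT) = (−£104.718 billion) / 0.56649 ≈ −£184.9 billion.
Net ΔY = k(ΔG − c·ΔT) = (+£81.282 billion) / 0.56649 ≈ +£143.5 billion.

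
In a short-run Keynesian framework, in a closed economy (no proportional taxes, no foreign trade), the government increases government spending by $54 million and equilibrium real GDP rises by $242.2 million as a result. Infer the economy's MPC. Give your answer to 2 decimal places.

Implied spending multiplier k = ΔY/ΔG = 242.2/54 ≈ 4.4852.
Since k = 1/(1 − MPC), MPC = 1 − 1/k = 1 − ΔG/ΔY = 1 − 54/242.2 ≈ 0.78.

0.78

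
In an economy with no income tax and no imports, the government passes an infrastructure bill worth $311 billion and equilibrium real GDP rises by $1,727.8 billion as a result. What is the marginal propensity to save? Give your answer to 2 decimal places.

0.18

Implied spending multiplier k = ΔY/ΔG = 1,727.8/311 ≈ 5.5556.
Since k = 1/(1 − MPC), MPC = 1 − 1/k = 1 − ΔG/ΔY = 1 − 311/1,727.8 ≈ 0.82.
MPS = 1 − MPC = 0.18.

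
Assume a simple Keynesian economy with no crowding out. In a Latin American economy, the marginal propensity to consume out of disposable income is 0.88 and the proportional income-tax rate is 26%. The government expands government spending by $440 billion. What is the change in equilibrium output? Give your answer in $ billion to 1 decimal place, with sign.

+$1,261.5 billion

Government-spending multiplier = 1/(1 − c(1−t)) = 1/(1 − 0.88×0.74) = 1/0.3488 ≈ 2.867.
ΔY = k × ΔG = (+$440 billion) / 0.3488 ≈ +$1,261.5 billion.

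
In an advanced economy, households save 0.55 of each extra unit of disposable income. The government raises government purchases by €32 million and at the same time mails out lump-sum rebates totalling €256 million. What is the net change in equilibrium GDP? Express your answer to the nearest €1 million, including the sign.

MPC = 1 − MPS = 1 − 0.55 = 0.45.
Expenditure multiplier = 1/(1 − MPC) = 1/(1 − 0.45) = 1/0.55 ≈ 1.818.
ΔG contributes k·ΔG = (+€32 million) / 0.55 ≈ +€58.2 million.
ΔT of −€256 million changes first-round spending by −c·ΔT = +€115.2 million, contributing k·(−c·ΔT) = (+€115.2 million) / 0.55 ≈ +€209.5 million.
Net ΔY = k(ΔG − c·ΔT) = (+€147.2 million) / 0.55 ≈ +€268 million.

+€268 million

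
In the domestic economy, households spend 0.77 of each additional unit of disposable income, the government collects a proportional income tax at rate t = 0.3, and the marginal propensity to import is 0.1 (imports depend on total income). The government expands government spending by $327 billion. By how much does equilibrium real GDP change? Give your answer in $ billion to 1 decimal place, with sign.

+$582.9 billion

Expenditure multiplier = 1/(1 − c(1−t) + m) = 1/(1 − 0.77×0.7 + 0.1) = 1/0.561 ≈ 1.783.
ΔY = k × ΔG = (+$327 billion) / 0.561 ≈ +$582.9 billion.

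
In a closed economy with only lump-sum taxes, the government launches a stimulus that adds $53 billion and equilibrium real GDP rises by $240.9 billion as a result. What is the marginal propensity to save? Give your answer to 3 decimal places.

0.220

Implied spending multiplier k = ΔY/ΔG = 240.9/53 ≈ 4.5453.
Since k = 1/(1 − MPC), MPC = 1 − 1/k = 1 − ΔG/ΔY = 1 − 53/240.9 ≈ 0.780.
MPS = 1 − MPC = 0.220.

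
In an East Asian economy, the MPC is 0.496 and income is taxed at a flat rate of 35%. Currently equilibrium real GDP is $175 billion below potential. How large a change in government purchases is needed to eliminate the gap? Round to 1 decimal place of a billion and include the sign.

+$118.6 billion

Spending multiplier = 1/(1 − c(1−t)) = 1/(1 − 0.496×0.65) = 1/0.6776 ≈ 1.476.
Need ΔY = +$175 billion, so ΔG = ΔY/k = (+$175 billion) × 0.6776 ≈ +$118.6 billion.
The government should increase government purchases by $118.6 billion.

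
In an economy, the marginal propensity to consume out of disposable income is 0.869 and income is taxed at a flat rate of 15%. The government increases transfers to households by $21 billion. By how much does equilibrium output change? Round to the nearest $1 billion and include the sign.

The transfer change shifts disposable income by +$21 billion, so first-round consumption changes by c·ΔTR = 0.869 × (+$21 billion) = +$18.249 billion.
Expenditure multiplier = 1/(1 − c(1−t)) = 1/(1 − 0.869×0.85) = 1/0.26135 ≈ 3.826.
The transfer multiplier is c × k ≈ 3.325, so ΔY = k × (c·ΔTR) = (+$18.249 billion) / 0.26135 ≈ +$70 billion.

+$70 billion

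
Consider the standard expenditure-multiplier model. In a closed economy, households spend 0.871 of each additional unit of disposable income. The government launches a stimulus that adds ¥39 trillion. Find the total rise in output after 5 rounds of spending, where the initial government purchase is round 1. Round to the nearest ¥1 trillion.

Round 1 adds ΔG = ¥39 trillion; each later round is MPC = 0.871 times the previous.
After 5 rounds: 39 + 33.969 + 29.586999 + 25.770276129 + 22.445910508359 = ΔG·(1 − c^5)/(1 − c) = 39 × (1 − 0.501292001353351)/0.129 ≈ ¥151 trillion.

¥151 trillion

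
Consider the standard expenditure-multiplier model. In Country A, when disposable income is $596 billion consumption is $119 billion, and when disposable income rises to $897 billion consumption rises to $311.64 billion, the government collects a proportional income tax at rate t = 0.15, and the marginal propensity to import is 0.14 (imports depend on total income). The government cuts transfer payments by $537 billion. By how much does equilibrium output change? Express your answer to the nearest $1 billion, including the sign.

MPC = ΔC/ΔYd = (311.64 − 119)/(897 − 596) = 192.64/301 = 0.64.
The transfer change shifts disposable income by −$537 billion, so first-round consumption changes by c·ΔTR = 0.64 × (−$537 billion) = −$343.68 billion.
Expenditure multiplier = 1/(1 − c(1−t) + m) = 1/(1 − 0.64×0.85 + 0.14) = 1/0.596 ≈ 1.678.
The transfer multiplier is c × k ≈ 1.074, so ΔY = k × (c·ΔTR) = (−$343.68 billion) / 0.596 ≈ −$577 billion.

−$577 billion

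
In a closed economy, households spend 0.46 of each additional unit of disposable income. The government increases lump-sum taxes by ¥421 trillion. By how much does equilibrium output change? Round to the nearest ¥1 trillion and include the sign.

−¥359 trillion

A lump-sum tax change of +¥421 trillion shifts disposable income by −¥421 trillion; first-round consumption changes by −c × ΔT = −0.46 × (+¥421 trillion) = −¥193.66 trillion.
Expenditure multiplier = 1/(1 − MPC) = 1/(1 − 0.46) = 1/0.54 ≈ 1.852.
The tax multiplier is −c × k ≈ −0.852, so ΔY = k × (−c·ΔT) = (−¥193.66 trillion) / 0.54 ≈ −¥359 trillion.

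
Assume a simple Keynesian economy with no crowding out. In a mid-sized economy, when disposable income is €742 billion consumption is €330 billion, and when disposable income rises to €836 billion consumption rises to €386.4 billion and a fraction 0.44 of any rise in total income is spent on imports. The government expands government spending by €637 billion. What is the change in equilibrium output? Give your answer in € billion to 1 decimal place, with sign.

MPC = ΔC/ΔYd = (386.4 − 330)/(836 − 742) = 56.4/94 = 0.6.
Government-spending multiplier = 1/(1 − c + m) = 1/(1 − 0.6 + 0.44) = 1/0.84 ≈ 1.19.
ΔY = k × ΔG = (+€637 billion) / 0.84 ≈ +€758.3 billion.

+€758.3 billion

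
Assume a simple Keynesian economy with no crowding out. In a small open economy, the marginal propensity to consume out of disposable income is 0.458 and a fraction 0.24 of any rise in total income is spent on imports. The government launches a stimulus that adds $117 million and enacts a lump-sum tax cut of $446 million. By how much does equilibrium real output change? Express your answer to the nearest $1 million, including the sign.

Expenditure multiplier = 1/(1 − c + m) = 1/(1 − 0.458 + 0.24) = 1/0.782 ≈ 1.279.
ΔG contributes k·ΔG = (+$117 million) / 0.782 ≈ +$149.6 million.
ΔT of −$446 million changes first-round spending by −c·ΔT = +$204.268 million, contributing k·(−c·ΔT) = (+$204.268 million) / 0.782 ≈ +$261.2 million.
Net ΔY = k(ΔG − c·ΔT) = (+$321.268 million) / 0.782 ≈ +$411 million.

+$411 million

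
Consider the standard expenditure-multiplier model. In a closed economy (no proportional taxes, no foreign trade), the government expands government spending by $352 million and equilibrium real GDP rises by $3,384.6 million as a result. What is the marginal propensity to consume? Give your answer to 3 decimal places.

Implied spending multiplier k = ΔY/ΔG = 3,384.6/352 ≈ 9.6153.
Since k = 1/(1 − MPC), MPC = 1 − 1/k = 1 − ΔG/ΔY = 1 − 352/3,384.6 ≈ 0.896.

0.896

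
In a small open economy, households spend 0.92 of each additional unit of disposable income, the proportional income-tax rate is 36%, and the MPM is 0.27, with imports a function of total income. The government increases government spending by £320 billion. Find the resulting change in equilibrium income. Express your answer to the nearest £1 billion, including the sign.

+£470 billion

Government-spending multiplier = 1/(1 − c(1−t) + m) = 1/(1 − 0.92×0.64 + 0.27) = 1/0.6812 ≈ 1.468.
ΔY = k × ΔG = (+£320 billion) / 0.6812 ≈ +£470 billion.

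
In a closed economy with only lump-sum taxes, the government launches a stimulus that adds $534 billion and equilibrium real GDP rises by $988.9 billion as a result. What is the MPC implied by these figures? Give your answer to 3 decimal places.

Implied spending multiplier k = ΔY/ΔG = 988.9/534 ≈ 1.8519.
Since k = 1/(1 − MPC), MPC = 1 − 1/k = 1 − ΔG/ΔY = 1 − 534/988.9 ≈ 0.460.

0.460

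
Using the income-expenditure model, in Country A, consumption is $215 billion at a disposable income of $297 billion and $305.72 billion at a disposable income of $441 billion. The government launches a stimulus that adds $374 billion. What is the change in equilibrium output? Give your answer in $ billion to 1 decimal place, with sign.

+$1,010.8 billion

MPC = ΔC/ΔYd = (305.72 − 215)/(441 − 297) = 90.72/144 = 0.63.
Expenditure multiplier = 1/(1 − MPC) = 1/(1 − 0.63) = 1/0.37 ≈ 2.703.
ΔY = k × ΔG = (+$374 billion) / 0.37 ≈ +$1,010.8 billion.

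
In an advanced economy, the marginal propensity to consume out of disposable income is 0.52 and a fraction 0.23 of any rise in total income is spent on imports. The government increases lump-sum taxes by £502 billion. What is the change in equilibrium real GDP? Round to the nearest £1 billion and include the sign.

A lump-sum tax change of +£502 billion shifts disposable income by −£502 billion; first-round consumption changes by −c × ΔT = −0.52 × (+£502 billion) = −£261.04 billion.
Expenditure multiplier = 1/(1 − c + m) = 1/(1 − 0.52 + 0.23) = 1/0.71 ≈ 1.408.
The tax multiplier is −c × k ≈ −0.732, so ΔY = k × (−c·ΔT) = (−£261.04 billion) / 0.71 ≈ −£368 billion.

−£368 billion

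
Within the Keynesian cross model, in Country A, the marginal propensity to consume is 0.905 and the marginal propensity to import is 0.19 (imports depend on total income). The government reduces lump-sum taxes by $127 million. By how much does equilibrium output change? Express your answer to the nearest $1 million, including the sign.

+$403 million

A lump-sum tax change of −$127 million shifts disposable income by +$127 million; first-round consumption changes by −c × ΔT = −0.905 × (−$127 million) = +$114.935 million.
Expenditure multiplier = 1/(1 − c + m) = 1/(1 − 0.905 + 0.19) = 1/0.285 ≈ 3.509.
The tax multiplier is −c × k ≈ −3.175, so ΔY = k × (−c·ΔT) = (+$114.935 million) / 0.285 ≈ +$403 million.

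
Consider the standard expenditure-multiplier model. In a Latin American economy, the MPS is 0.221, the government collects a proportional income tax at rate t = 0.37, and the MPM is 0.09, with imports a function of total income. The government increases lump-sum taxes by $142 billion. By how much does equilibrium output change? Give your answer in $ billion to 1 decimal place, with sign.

−$184.6 billion

MPC = 1 − MPS = 1 − 0.221 = 0.779.
A lump-sum tax change of +$142 billion shifts disposable income by −$142 billion; first-round consumption changes by −c × ΔT = −0.779 × (+$142 billion) = −$110.618 billion.
Expenditure multiplier = 1/(1 − c(1−t) + m) = 1/(1 − 0.779×0.63 + 0.09) = 1/0.59923 ≈ 1.669.
The tax multiplier is −c × k ≈ −1.3, so ΔY = k × (−c·ΔT) = (−$110.618 billion) / 0.59923 ≈ −$184.6 billion.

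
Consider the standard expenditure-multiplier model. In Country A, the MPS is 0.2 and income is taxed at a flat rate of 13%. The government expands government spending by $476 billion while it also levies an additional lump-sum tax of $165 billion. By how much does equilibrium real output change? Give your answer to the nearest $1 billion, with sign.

MPC = 1 − MPS = 1 − 0.2 = 0.8.
Expenditure multiplier = 1/(1 − c(1−t)) = 1/(1 − 0.8×0.87) = 1/0.304 ≈ 3.289.
ΔG contributes k·ΔG = (+$476 billion) / 0.304 ≈ +$1,565.8 billion.
ΔT of +$165 billion changes first-round spending by −c·ΔT = −$132 billion, contributing k·(−c·ΔT) = (−$132 billion) / 0.304 ≈ −$434.2 billion.
Net ΔY = k(ΔG − c·ΔT) = (+$344 billion) / 0.304 ≈ +$1,132 billion.

+$1,132 billion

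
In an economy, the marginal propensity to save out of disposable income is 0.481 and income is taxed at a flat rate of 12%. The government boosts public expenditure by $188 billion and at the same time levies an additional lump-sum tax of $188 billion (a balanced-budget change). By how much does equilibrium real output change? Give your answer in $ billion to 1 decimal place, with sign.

MPC = 1 − MPS = 1 − 0.481 = 0.519.
Expenditure multiplier = 1/(1 − c(1−t)) = 1/(1 − 0.519×0.88) = 1/0.54328 ≈ 1.841.
ΔG contributes k·ΔG = (+$188 billion) / 0.54328 ≈ +$346 billion.
ΔT of +$188 billion changes first-round spending by −c·ΔT = −$97.572 billion, contributing k·(−c·ΔT) = (−$97.572 billion) / 0.54328 ≈ −$179.6 billion.
Net ΔY = k(ΔG − c·ΔT) = (+$90.428 billion) / 0.54328 ≈ +$166.4 billion.

+$166.4 billion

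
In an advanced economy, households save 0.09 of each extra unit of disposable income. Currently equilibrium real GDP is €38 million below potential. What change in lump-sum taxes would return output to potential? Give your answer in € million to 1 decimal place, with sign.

MPC = 1 − MPS = 1 − 0.09 = 0.91.
Spending multiplier = 1/(1 − MPC) = 1/(1 − 0.91) = 1/0.09 ≈ 11.111.
Tax multiplier = −c·k = −0.91/0.09 ≈ −10.111. Need ΔY = +€38 million, so ΔT = ΔY/(−c·k) = −(+€38 million) × 0.09 / 0.91 ≈ −€3.8 million.
The government should cut lump-sum taxes by €3.8 million.

−€3.8 million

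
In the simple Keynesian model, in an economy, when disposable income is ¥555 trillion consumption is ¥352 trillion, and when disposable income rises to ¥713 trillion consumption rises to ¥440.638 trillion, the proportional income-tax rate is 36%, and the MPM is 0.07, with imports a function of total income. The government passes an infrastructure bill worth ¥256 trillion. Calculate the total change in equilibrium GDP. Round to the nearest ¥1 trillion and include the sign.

MPC = ΔC/ΔYd = (440.638 − 352)/(713 − 555) = 88.638/158 = 0.561.
Expenditure multiplier = 1/(1 − c(1−t) + m) = 1/(1 − 0.561×0.64 + 0.07) = 1/0.71096 ≈ 1.407.
ΔY = k × ΔG = (+¥256 trillion) / 0.71096 ≈ +¥360 trillion.

+¥360 trillion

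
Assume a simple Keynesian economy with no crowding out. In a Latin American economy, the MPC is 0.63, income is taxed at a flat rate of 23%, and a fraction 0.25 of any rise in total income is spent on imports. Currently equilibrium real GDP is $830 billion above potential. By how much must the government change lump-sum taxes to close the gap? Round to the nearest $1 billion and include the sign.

Spending multiplier = 1/(1 − c(1−t) + m) = 1/(1 − 0.63×0.77 + 0.25) = 1/0.7649 ≈ 1.307.
Tax multiplier = −c·k = −0.63/0.7649 ≈ −0.824. Need ΔY = −$830 billion, so ΔT = ΔY/(−c·k) = −(−$830 billion) × 0.7649 / 0.63 ≈ +$1,008 billion.
The government should raise lump-sum taxes by $1,008 billion.

+$1,008 billion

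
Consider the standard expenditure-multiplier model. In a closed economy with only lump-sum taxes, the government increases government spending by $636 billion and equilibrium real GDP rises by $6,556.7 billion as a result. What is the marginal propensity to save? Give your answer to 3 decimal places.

Implied spending multiplier k = ΔY/ΔG = 6,556.7/636 ≈ 10.3093.
Since k = 1/(1 − MPC), MPC = 1 − 1/k = 1 − ΔG/ΔY = 1 − 636/6,556.7 ≈ 0.903.
MPS = 1 − MPC = 0.097.

0.097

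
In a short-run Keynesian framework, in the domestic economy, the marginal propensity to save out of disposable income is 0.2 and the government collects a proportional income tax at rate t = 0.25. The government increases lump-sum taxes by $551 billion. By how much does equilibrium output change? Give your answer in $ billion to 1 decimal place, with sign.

MPC = 1 − MPS = 1 − 0.2 = 0.8.
A lump-sum tax change of +$551 billion shifts disposable income by −$551 billion; first-round consumption changes by −c × ΔT = −0.8 × (+$551 billion) = −$440.8 billion.
Expenditure multiplier = 1/(1 − c(1−t)) = 1/(1 − 0.8×0.75) = 1/0.4 = 2.5.
The tax multiplier is −c × k = −2, so ΔY = k × (−c·ΔT) = (−$440.8 billion) / 0.4 = −$1,102 billion.

−$1,102.0 billion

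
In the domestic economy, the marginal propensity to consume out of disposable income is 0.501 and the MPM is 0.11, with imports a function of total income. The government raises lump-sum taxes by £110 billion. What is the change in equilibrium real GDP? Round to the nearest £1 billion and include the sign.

A lump-sum tax change of +£110 billion shifts disposable income by −£110 billion; first-round consumption changes by −c × ΔT = −0.501 × (+£110 billion) = −£55.11 billion.
Expenditure multiplier = 1/(1 − c + m) = 1/(1 − 0.501 + 0.11) = 1/0.609 ≈ 1.642.
The tax multiplier is −c × k ≈ −0.823, so ΔY = k × (−c·ΔT) = (−£55.11 billion) / 0.609 ≈ −£90 billion.

−£90 billion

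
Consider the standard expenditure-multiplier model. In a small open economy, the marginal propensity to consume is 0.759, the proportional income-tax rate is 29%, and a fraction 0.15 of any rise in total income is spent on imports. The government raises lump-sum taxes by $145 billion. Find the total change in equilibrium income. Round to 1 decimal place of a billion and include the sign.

−$180.1 billion

A lump-sum tax change of +$145 billion shifts disposable income by −$145 billion; first-round consumption changes by −c × ΔT = −0.759 × (+$145 billion) = −$110.055 billion.
Expenditure multiplier = 1/(1 − c(1−t) + m) = 1/(1 − 0.759×0.71 + 0.15) = 1/0.61111 ≈ 1.636.
The tax multiplier is −c × k ≈ −1.242, so ΔY = k × (−c·ΔT) = (−$110.055 billion) / 0.61111 ≈ −$180.1 billion.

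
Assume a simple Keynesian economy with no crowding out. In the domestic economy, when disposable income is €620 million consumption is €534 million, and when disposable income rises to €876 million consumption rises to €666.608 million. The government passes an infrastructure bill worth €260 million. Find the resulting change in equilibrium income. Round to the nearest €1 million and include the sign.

+€539 million

MPC = ΔC/ΔYd = (666.608 − 534)/(876 − 620) = 132.608/256 = 0.518.
Expenditure multiplier = 1/(1 − MPC) = 1/(1 − 0.518) = 1/0.482 ≈ 2.075.
ΔY = k × ΔG = (+€260 million) / 0.482 ≈ +€539 million.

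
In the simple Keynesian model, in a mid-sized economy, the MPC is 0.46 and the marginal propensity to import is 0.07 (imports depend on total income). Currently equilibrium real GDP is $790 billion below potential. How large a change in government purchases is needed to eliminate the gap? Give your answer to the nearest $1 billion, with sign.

+$482 billion

Spending multiplier = 1/(1 − c + m) = 1/(1 − 0.46 + 0.07) = 1/0.61 ≈ 1.639.
Need ΔY = +$790 billion, so ΔG = ΔY/k = (+$790 billion) × 0.61 ≈ +$482 billion.
The government should increase government purchases by $482 billion.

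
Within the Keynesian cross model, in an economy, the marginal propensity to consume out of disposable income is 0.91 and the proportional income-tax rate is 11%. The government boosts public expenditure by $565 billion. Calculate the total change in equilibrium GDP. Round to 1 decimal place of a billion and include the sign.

+$2,972.1 billion

Expenditure multiplier = 1/(1 − c(1−t)) = 1/(1 − 0.91×0.89) = 1/0.1901 ≈ 5.26.
ΔY = k × ΔG = (+$565 billion) / 0.1901 ≈ +$2,972.1 billion.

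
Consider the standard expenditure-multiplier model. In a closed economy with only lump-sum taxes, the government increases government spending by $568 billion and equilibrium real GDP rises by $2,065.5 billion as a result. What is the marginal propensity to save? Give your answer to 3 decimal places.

Implied spending multiplier k = ΔY/ΔG = 2,065.5/568 ≈ 3.6364.
Since k = 1/(1 − MPC), MPC = 1 − 1/k = 1 − ΔG/ΔY = 1 − 568/2,065.5 ≈ 0.725.
MPS = 1 − MPC = 0.275.

0.275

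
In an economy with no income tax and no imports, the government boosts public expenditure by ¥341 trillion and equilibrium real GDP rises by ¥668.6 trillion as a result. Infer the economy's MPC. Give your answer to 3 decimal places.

Implied spending multiplier k = ΔY/ΔG = 668.6/341 ≈ 1.9607.
Since k = 1/(1 − MPC), MPC = 1 − 1/k = 1 − ΔG/ΔY = 1 − 341/668.6 ≈ 0.490.

0.490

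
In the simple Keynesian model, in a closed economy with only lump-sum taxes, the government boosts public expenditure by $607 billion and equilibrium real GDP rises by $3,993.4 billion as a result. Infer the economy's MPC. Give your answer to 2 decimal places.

Implied spending multiplier k = ΔY/ΔG = 3,993.4/607 ≈ 6.5789.
Since k = 1/(1 − MPC), MPC = 1 − 1/k = 1 − ΔG/ΔY = 1 − 607/3,993.4 ≈ 0.85.

0.85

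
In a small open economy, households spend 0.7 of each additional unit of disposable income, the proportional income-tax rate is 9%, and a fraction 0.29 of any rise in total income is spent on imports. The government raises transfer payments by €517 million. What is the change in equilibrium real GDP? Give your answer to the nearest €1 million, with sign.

+€554 million

The transfer change shifts disposable income by +€517 million, so first-round consumption changes by c·ΔTR = 0.7 × (+€517 million) = +€361.9 million.
Expenditure multiplier = 1/(1 − c(1−t) + m) = 1/(1 − 0.7×0.91 + 0.29) = 1/0.653 ≈ 1.531.
The transfer multiplier is c × k ≈ 1.072, so ΔY = k × (c·ΔTR) = (+€361.9 million) / 0.653 ≈ +€554 million.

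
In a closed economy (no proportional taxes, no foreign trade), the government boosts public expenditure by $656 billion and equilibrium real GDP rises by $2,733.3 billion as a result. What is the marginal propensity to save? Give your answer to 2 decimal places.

0.24

Implied spending multiplier k = ΔY/ΔG = 2,733.3/656 ≈ 4.1666.
Since k = 1/(1 − MPC), MPC = 1 − 1/k = 1 − ΔG/ΔY = 1 − 656/2,733.3 ≈ 0.76.
MPS = 1 − MPC = 0.24.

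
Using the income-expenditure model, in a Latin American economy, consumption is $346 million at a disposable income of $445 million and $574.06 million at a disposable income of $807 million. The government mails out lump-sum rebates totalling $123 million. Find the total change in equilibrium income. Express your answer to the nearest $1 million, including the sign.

+$209 million

MPC = ΔC/ΔYd = (574.06 − 346)/(807 − 445) = 228.06/362 = 0.63.
A lump-sum tax change of −$123 million shifts disposable income by +$123 million; first-round consumption changes by −c × ΔT = −0.63 × (−$123 million) = +$77.49 million.
Expenditure multiplier = 1/(1 − MPC) = 1/(1 − 0.63) = 1/0.37 ≈ 2.703.
The tax multiplier is −c × k ≈ −1.703, so ΔY = k × (−c·ΔT) = (+$77.49 million) / 0.37 ≈ +$209 million.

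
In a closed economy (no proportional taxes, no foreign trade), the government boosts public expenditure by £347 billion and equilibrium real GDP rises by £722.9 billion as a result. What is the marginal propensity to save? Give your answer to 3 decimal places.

Implied spending multiplier k = ΔY/ΔG = 722.9/347 ≈ 2.0833.
Since k = 1/(1 − MPC), MPC = 1 − 1/k = 1 − ΔG/ΔY = 1 − 347/722.9 ≈ 0.520.
MPS = 1 − MPC = 0.480.

0.480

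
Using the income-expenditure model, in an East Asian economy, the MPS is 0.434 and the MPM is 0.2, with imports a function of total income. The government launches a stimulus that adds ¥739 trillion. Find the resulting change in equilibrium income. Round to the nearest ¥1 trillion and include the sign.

MPC = 1 − MPS = 1 − 0.434 = 0.566.
Government-spending multiplier = 1/(1 − c + m) = 1/(1 − 0.566 + 0.2) = 1/0.634 ≈ 1.577.
ΔY = k × ΔG = (+¥739 trillion) / 0.634 ≈ +¥1,166 trillion.

+¥1,166 trillion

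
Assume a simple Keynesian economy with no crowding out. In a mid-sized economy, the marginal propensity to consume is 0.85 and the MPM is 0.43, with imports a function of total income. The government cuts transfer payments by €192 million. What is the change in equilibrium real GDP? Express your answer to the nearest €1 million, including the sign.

The transfer change shifts disposable income by −€192 million, so first-round consumption changes by c·ΔTR = 0.85 × (−€192 million) = −€163.2 million.
Expenditure multiplier = 1/(1 − c + m) = 1/(1 − 0.85 + 0.43) = 1/0.58 ≈ 1.724.
The transfer multiplier is c × k ≈ 1.466, so ΔY = k × (c·ΔTR) = (−€163.2 million) / 0.58 ≈ −€281 million.

−€281 million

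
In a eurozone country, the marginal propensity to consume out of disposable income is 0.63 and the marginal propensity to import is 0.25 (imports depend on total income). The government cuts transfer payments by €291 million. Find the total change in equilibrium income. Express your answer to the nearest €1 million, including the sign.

−€296 million

The transfer change shifts disposable income by −€291 million, so first-round consumption changes by c·ΔTR = 0.63 × (−€291 million) = −€183.33 million.
Expenditure multiplier = 1/(1 − c + m) = 1/(1 − 0.63 + 0.25) = 1/0.62 ≈ 1.613.
The transfer multiplier is c × k ≈ 1.016, so ΔY = k × (c·ΔTR) = (−€183.33 million) / 0.62 ≈ −€296 million.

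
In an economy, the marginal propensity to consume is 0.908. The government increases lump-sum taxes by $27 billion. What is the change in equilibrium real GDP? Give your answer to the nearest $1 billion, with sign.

A lump-sum tax change of +$27 billion shifts disposable income by −$27 billion; first-round consumption changes by −c × ΔT = −0.908 × (+$27 billion) = −$24.516 billion.
Expenditure multiplier = 1/(1 − MPC) = 1/(1 − 0.908) = 1/0.092 ≈ 10.87.
The tax multiplier is −c × k ≈ −9.87, so ΔY = k × (−c·ΔT) = (−$24.516 billion) / 0.092 ≈ −$266 billion.

−$266 billion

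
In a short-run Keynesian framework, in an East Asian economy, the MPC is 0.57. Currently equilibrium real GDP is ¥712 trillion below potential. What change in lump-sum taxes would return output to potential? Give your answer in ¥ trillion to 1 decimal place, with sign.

−¥537.1 trillion

Spending multiplier = 1/(1 − MPC) = 1/(1 − 0.57) = 1/0.43 ≈ 2.326.
Tax multiplier = −c·k = −0.57/0.43 ≈ −1.326. Need ΔY = +¥712 trillion, so ΔT = ΔY/(−c·k) = −(+¥712 trillion) × 0.43 / 0.57 ≈ −¥537.1 trillion.
The government should cut lump-sum taxes by ¥537.1 trillion.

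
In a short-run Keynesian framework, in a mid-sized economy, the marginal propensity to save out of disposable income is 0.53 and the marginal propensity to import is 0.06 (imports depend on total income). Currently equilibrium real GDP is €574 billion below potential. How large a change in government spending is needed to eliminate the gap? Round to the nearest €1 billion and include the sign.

MPC = 1 − MPS = 1 − 0.53 = 0.47.
Spending multiplier = 1/(1 − c + m) = 1/(1 − 0.47 + 0.06) = 1/0.59 ≈ 1.695.
Need ΔY = +€574 billion, so ΔG = ΔY/k = (+€574 billion) × 0.59 ≈ +€339 billion.
The government should increase government spending by €339 billion.

+€339 billion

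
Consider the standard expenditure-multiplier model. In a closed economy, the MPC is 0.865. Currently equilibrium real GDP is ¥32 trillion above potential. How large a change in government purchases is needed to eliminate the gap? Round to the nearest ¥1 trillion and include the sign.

Spending multiplier = 1/(1 − MPC) = 1/(1 − 0.865) = 1/0.135 ≈ 7.407.
Need ΔY = −¥32 trillion, so ΔG = ΔY/k = (−¥32 trillion) × 0.135 ≈ −¥4 trillion.
The government should cut government purchases by ¥4 trillion.

−¥4 trillion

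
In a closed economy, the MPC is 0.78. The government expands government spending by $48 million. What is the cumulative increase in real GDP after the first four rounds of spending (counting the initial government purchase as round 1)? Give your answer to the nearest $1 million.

$137 million

Round 1 adds ΔG = $48 million; each later round is MPC = 0.78 times the previous.
After 4 rounds: 48 + 37.44 + 29.2032 + 22.778496 = ΔG·(1 − c^4)/(1 − c) = 48 × (1 − 0.37015056)/0.22 ≈ $137 million.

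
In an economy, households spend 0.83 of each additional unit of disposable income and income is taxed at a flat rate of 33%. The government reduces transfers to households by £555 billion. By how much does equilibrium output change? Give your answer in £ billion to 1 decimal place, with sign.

−£1,037.7 billion

The transfer change shifts disposable income by −£555 billion, so first-round consumption changes by c·ΔTR = 0.83 × (−£555 billion) = −£460.65 billion.
Expenditure multiplier = 1/(1 − c(1−t)) = 1/(1 − 0.83×0.67) = 1/0.4439 ≈ 2.253.
The transfer multiplier is c × k ≈ 1.87, so ΔY = k × (c·ΔTR) = (−£460.65 billion) / 0.4439 ≈ −£1,037.7 billion.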